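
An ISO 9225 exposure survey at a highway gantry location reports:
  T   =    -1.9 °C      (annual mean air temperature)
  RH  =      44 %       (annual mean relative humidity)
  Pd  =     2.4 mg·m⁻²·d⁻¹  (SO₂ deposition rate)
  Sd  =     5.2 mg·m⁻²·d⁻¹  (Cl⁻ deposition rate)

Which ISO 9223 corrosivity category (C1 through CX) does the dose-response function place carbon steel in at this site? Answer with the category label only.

C2

carbon steel: temperature factor f = +0.150·(-11.9) = -1.7850
  sulphur-dioxide contribution → 1.129 μm/a
  chloride contribution → 1.122 μm/a
  ⇒ r_corr(carbon steel) = 2.251 μm/a
ISO 9223 Table 2 (carbon steel): 1.3 < 2.25 ≤ 25 μm/a ⇒ C2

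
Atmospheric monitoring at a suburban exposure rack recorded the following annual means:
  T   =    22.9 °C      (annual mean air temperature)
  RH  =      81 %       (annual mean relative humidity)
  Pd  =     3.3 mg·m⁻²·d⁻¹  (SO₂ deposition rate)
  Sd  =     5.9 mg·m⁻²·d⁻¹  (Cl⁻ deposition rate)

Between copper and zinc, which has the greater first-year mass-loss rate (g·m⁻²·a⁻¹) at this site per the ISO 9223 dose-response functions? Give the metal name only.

copper: T>10 °C ⇒ hinge -0.080·(22.9−10) = -1.0320
  SO₂ term: 0.0053·3.3^0.26·exp(0.059·81-1.0320) = 0.3065
  Cl⁻ term: 0.01025·5.9^0.27·exp(0.036·81+0.049·22.9) = 0.9388
  r_corr = 0.3065 + 0.9388 = 1.245 μm/a
  mass loss = 1.245 μm/a × 8.96 g/cm³ = 11.16 g·m⁻²·a⁻¹
zinc: f(T) = -0.071·(T−10) [T>10 °C] = -0.9159
  SO₂ term: 0.0129·3.3^0.44·exp(0.046·81-0.9159) = 0.3624
  Sd branch = 0.0175·Sd^0.57·e^(0.008·RH+0.085·T) = 0.6445 μm/a
  r_corr = 0.3624 + 0.6445 = 1.007 μm/a
  mass loss = 1.007 μm/a × 7.14 g/cm³ = 7.189 g·m⁻²·a⁻¹
Ordering by g·m⁻²·a⁻¹: copper (11.2) > zinc (7.19)

copper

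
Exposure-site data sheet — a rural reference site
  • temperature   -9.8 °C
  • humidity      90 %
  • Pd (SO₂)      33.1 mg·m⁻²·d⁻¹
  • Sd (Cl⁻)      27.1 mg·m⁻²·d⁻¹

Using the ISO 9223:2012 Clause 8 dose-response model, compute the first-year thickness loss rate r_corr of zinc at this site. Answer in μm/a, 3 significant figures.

zinc: temperature factor f = +0.038·(-19.8) = -0.7524
  SO₂ term: 0.0129·33.1^0.44·exp(0.046·90-0.7524) = 1.78
  Sd branch = 0.0175·Sd^0.57·e^(0.008·RH+0.085·T) = 0.1025 μm/a
  r_corr = 1.78 + 0.1025 = 1.883 μm/a

r_corr = 1.88 μm/a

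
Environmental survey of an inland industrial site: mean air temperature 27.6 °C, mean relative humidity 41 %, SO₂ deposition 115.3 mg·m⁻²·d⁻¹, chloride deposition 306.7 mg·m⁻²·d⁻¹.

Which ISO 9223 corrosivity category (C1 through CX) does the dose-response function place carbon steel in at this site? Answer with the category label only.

carbon steel: temperature factor f = -0.054·(17.6) = -0.9504
  Pd branch = 1.77·Pd^0.52·e^(0.02·RH+f) = 18.34 μm/a
  Sd branch = 0.102·Sd^0.62·e^(0.033·RH+0.04·T) = 41.44 μm/a
  r_corr = 18.34 + 41.44 = 59.78 μm/a
59.8 μm/a falls in (50, 80] for carbon steel → category C4

C4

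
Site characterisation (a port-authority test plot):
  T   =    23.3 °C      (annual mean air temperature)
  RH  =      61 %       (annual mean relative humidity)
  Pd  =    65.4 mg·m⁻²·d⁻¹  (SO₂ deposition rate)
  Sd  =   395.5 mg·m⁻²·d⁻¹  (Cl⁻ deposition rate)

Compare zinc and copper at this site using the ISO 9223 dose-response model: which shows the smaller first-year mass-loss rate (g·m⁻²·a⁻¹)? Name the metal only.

copper

zinc: T>10 °C ⇒ hinge -0.071·(23.3−10) = -0.9443
  Pd branch = 0.0129·Pd^0.44·e^(0.046·RH+f) = 0.5224 μm/a
  Cl⁻ term: 0.0175·395.5^0.57·exp(0.008·61+0.085·23.3) = 6.244
  r_corr = 0.5224 + 6.244 = 6.766 μm/a
  mass loss = 6.766 μm/a × 7.14 g/cm³ = 48.31 g·m⁻²·a⁻¹
copper: T>10 °C ⇒ hinge -0.080·(23.3−10) = -1.0640
  SO₂ term: 0.0053·65.4^0.26·exp(0.059·61-1.0640) = 0.1983
  Cl⁻ term: 0.01025·395.5^0.27·exp(0.036·61+0.049·23.3) = 1.45
  r_corr = 0.1983 + 1.45 = 1.649 μm/a
  mass loss = 1.649 μm/a × 8.96 g/cm³ = 14.77 g·m⁻²·a⁻¹
Ordering by g·m⁻²·a⁻¹: zinc (48.3) > copper (14.8)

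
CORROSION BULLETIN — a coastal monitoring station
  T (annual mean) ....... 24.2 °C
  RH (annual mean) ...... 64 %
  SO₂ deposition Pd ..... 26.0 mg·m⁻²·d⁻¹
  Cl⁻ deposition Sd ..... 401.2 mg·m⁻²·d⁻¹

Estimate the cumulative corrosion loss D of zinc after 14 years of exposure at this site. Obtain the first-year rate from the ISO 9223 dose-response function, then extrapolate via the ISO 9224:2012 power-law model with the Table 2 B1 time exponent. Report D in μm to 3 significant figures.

zinc: temperature factor f = -0.071·(14.2) = -1.0082
  sulphur-dioxide contribution → 0.3749 μm/a
  chloride contribution → 6.961 μm/a
  ⇒ r_corr(zinc) = 7.336 μm/a
Long-term exponent b (ISO 9224 Table 2, B1) = 0.813
  D(14) = 7.336 × 14^0.813 = 7.336 × 8.547 = 62.7 μm

D(14) = 62.7 μm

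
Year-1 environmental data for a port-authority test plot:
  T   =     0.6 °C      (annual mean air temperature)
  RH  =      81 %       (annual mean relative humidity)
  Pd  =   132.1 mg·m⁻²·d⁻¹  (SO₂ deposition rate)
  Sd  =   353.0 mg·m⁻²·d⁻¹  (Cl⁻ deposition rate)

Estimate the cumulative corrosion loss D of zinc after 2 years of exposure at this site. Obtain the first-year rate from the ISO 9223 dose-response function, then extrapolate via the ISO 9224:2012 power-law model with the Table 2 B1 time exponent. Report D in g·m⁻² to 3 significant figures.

zinc: T≤10 °C ⇒ hinge +0.038·(0.6−10) = -0.3572
  sulphur-dioxide contribution → 3.212 μm/a
  chloride contribution → 0.9973 μm/a
  total first-year rate 4.21 μm/a
Power-law: D(2) = r_corr · 2^0.813
  D(2) = 4.21 × 2^0.813 = 4.21 × 1.757 = 7.396 μm
  Mass loss = 7.396 μm × 7.14 g/cm³ = 52.81 g·m⁻²

D(2) = 52.8 g·m⁻²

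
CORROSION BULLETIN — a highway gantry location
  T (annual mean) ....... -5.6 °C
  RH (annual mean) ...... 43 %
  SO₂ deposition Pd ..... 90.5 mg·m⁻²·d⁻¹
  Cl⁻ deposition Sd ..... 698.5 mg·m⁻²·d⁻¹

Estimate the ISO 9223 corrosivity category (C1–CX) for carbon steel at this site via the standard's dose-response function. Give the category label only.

carbon steel: f(T) = +0.150·(T−10) [T≤10 °C] = -2.3400
  SO₂ term: 1.77·90.5^0.52·exp(0.02·43-2.3400) = 4.194
  Cl⁻ term: 0.102·698.5^0.62·exp(0.033·43+0.04·-5.6) = 19.54
  sum: 4.194 + 19.54 → r_corr = 23.74 μm/a
23.7 μm/a falls in (1.3, 25] for carbon steel → category C2

C2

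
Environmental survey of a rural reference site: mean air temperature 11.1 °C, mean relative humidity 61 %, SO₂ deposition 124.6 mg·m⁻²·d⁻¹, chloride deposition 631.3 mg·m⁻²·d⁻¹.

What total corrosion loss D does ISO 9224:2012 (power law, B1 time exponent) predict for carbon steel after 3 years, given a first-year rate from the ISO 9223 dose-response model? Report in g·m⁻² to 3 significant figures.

carbon steel: f(T) = -0.054·(T−10) [T>10 °C] = -0.0594
  SO₂ term: 1.77·124.6^0.52·exp(0.02·61-0.0594) = 69.45
  Sd branch = 0.102·Sd^0.62·e^(0.033·RH+0.04·T) = 64.83 μm/a
  r_corr = 69.45 + 64.83 = 134.3 μm/a
Power-law: D(3) = r_corr · 3^0.523
  D(3) = 134.3 × 3^0.523 = 134.3 × 1.776 = 238.5 μm
  Mass loss = 238.5 μm × 7.85 g/cm³ = 1873 g·m⁻²

D(3) = 1.87e+03 g·m⁻²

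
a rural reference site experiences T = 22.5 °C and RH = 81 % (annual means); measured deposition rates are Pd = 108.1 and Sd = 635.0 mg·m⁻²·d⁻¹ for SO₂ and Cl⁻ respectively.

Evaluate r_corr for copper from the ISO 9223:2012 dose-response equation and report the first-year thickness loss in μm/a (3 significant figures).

copper: T>10 °C ⇒ hinge -0.080·(22.5−10) = -1.0000
  SO₂ term: 0.0053·108.1^0.26·exp(0.059·81-1.0000) = 0.7839
  Sd branch = 0.01025·Sd^0.27·e^(0.036·RH+0.049·T) = 3.256 μm/a
  sum: 0.7839 + 3.256 → r_corr = 4.04 μm/a

r_corr = 4.04 μm/a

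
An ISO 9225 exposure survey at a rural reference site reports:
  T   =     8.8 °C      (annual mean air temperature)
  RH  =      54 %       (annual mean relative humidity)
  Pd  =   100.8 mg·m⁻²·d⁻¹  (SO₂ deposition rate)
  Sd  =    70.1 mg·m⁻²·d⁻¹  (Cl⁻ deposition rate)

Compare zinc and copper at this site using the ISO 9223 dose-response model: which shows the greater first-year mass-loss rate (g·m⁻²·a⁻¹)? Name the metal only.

zinc

zinc: temperature factor f = +0.038·(-1.2) = -0.0456
  Pd branch = 0.0129·Pd^0.44·e^(0.046·RH+f) = 1.125 μm/a
  Cl⁻ term: 0.0175·70.1^0.57·exp(0.008·54+0.085·8.8) = 0.642
  r_corr = 1.125 + 0.642 = 1.767 μm/a
  mass loss = 1.767 μm/a × 7.14 g/cm³ = 12.62 g·m⁻²·a⁻¹
copper: temperature factor f = +0.126·(-1.2) = -0.1512
  SO₂ term: 0.0053·100.8^0.26·exp(0.059·54-0.1512) = 0.3657
  Sd branch = 0.01025·Sd^0.27·e^(0.036·RH+0.049·T) = 0.3472 μm/a
  r_corr = 0.3657 + 0.3472 = 0.713 μm/a
  mass loss = 0.713 μm/a × 8.96 g/cm³ = 6.388 g·m⁻²·a⁻¹
Ordering by g·m⁻²·a⁻¹: zinc (12.6) > copper (6.39)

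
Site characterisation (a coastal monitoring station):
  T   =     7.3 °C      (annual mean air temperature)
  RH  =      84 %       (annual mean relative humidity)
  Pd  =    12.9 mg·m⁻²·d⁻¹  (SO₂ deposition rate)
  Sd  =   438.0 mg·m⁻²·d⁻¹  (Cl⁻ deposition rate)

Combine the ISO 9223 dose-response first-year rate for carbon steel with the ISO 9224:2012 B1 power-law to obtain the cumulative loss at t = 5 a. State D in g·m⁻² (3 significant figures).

carbon steel: T≤10 °C ⇒ hinge +0.150·(7.3−10) = -0.4050
  Pd branch = 1.77·Pd^0.52·e^(0.02·RH+f) = 23.94 μm/a
  Cl⁻ term: 0.102·438.0^0.62·exp(0.033·84+0.04·7.3) = 94.84
  r_corr = 23.94 + 94.84 = 118.8 μm/a
Power-law: D(5) = r_corr · 5^0.523
  D(5) = 118.8 × 5^0.523 = 118.8 × 2.32 = 275.6 μm
  Mass loss = 275.6 μm × 7.85 g/cm³ = 2164 g·m⁻²

D(5) = 2.16e+03 g·m⁻²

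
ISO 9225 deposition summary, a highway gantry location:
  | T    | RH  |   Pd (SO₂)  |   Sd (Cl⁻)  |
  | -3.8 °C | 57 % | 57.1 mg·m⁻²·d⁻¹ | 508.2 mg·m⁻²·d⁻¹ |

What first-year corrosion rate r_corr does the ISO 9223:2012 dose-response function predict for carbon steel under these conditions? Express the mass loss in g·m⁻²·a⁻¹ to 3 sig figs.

carbon steel: f(T) = +0.150·(T−10) [T≤10 °C] = -2.0700
  Pd branch = 1.77·Pd^0.52·e^(0.02·RH+f) = 5.722 μm/a
  Cl⁻ term: 0.102·508.2^0.62·exp(0.033·57+0.04·-3.8) = 27.37
  r_corr = 5.722 + 27.37 = 33.09 μm/a
Convert to mass loss: 33.09 μm/a × 7.85 g/cm³ = 259.8 g·m⁻²·a⁻¹

r_corr = 260 g·m⁻²·a⁻¹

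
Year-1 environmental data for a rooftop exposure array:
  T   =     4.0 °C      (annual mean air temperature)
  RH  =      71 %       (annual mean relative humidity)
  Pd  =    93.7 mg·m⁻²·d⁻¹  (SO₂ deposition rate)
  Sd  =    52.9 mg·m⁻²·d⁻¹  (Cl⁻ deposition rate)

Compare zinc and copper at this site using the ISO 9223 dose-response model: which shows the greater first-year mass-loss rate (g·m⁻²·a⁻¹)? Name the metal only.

zinc

zinc: T≤10 °C ⇒ hinge +0.038·(4.0−10) = -0.2280
  SO₂ term: 0.0129·93.7^0.44·exp(0.046·71-0.2280) = 1.984
  Sd branch = 0.0175·Sd^0.57·e^(0.008·RH+0.085·T) = 0.4166 μm/a
  r_corr = 1.984 + 0.4166 = 2.401 μm/a
  mass loss = 2.401 μm/a × 7.14 g/cm³ = 17.14 g·m⁻²·a⁻¹
copper: f(T) = +0.126·(T−10) [T≤10 °C] = -0.7560
  Pd branch = 0.0053·Pd^0.26·e^(0.059·RH+f) = 0.5344 μm/a
  Sd branch = 0.01025·Sd^0.27·e^(0.036·RH+0.049·T) = 0.4691 μm/a
  r_corr = 0.5344 + 0.4691 = 1.003 μm/a
  mass loss = 1.003 μm/a × 8.96 g/cm³ = 8.991 g·m⁻²·a⁻¹
Ordering by g·m⁻²·a⁻¹: zinc (17.1) > copper (8.99)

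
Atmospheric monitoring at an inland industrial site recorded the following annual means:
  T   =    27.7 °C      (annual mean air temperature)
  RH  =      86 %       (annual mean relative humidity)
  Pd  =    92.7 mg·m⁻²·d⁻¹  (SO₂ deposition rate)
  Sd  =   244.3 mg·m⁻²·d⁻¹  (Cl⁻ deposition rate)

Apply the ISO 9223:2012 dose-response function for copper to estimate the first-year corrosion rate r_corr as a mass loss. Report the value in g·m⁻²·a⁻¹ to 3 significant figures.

copper: T>10 °C ⇒ hinge -0.080·(27.7−10) = -1.4160
  SO₂ term: 0.0053·92.7^0.26·exp(0.059·86-1.4160) = 0.6674
  Cl⁻ term: 0.01025·244.3^0.27·exp(0.036·86+0.049·27.7) = 3.886
  sum: 0.6674 + 3.886 → r_corr = 4.553 μm/a
Convert to mass loss: 4.553 μm/a × 8.96 g/cm³ = 40.8 g·m⁻²·a⁻¹

r_corr = 40.8 g·m⁻²·a⁻¹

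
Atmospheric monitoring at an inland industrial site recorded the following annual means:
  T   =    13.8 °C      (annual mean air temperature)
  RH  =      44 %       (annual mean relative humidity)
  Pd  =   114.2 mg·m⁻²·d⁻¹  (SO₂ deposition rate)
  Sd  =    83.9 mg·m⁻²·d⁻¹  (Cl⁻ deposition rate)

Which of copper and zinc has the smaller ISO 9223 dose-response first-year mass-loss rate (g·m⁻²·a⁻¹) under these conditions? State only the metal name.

copper: temperature factor f = -0.080·(3.8) = -0.3040
  sulphur-dioxide contribution → 0.1798 μm/a
  chloride contribution → 0.3249 μm/a
  total first-year rate 0.5046 μm/a
  mass loss = 0.5046 μm/a × 8.96 g/cm³ = 4.522 g·m⁻²·a⁻¹
zinc: T>10 °C ⇒ hinge -0.071·(13.8−10) = -0.2698
  sulphur-dioxide contribution → 0.5995 μm/a
  chloride contribution → 1.004 μm/a
  ⇒ r_corr(zinc) = 1.604 μm/a
  mass loss = 1.604 μm/a × 7.14 g/cm³ = 11.45 g·m⁻²·a⁻¹
Ordering by g·m⁻²·a⁻¹: zinc (11.5) > copper (4.52)

copper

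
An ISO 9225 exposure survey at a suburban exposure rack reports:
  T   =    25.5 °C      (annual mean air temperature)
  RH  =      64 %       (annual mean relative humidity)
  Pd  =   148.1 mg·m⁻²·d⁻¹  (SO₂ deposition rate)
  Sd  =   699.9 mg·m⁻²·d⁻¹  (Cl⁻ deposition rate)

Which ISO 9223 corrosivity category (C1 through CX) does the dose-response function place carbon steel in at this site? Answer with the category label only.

carbon steel: temperature factor f = -0.054·(15.5) = -0.8370
  Pd branch = 1.77·Pd^0.52·e^(0.02·RH+f) = 37.07 μm/a
  Sd branch = 0.102·Sd^0.62·e^(0.033·RH+0.04·T) = 135.7 μm/a
  r_corr = 37.07 + 135.7 = 172.8 μm/a
173 μm/a falls in (80, 200] for carbon steel → category C5

C5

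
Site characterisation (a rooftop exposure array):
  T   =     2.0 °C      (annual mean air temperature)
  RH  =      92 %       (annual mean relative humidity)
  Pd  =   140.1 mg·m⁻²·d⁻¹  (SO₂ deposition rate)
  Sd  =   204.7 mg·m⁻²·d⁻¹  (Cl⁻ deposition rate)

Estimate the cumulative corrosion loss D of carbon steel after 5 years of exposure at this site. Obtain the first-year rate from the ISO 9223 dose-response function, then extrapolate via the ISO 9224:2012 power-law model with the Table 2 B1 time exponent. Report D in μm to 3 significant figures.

D(5) = 246 μm

carbon steel: f(T) = +0.150·(T−10) [T≤10 °C] = -1.2000
  sulphur-dioxide contribution → 43.86 μm/a
  chloride contribution → 62.34 μm/a
  ⇒ r_corr(carbon steel) = 106.2 μm/a
Power-law: D(5) = r_corr · 5^0.523
  D(5) = 106.2 × 5^0.523 = 106.2 × 2.32 = 246.4 μm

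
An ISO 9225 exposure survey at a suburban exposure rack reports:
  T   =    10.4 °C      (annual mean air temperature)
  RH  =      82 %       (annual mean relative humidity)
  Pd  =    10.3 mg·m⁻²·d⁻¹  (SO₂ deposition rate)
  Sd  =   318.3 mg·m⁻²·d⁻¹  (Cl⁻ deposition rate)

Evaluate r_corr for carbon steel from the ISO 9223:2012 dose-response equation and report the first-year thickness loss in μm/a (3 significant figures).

r_corr = 112 μm/a

carbon steel: T>10 °C ⇒ hinge -0.054·(10.4−10) = -0.0216
  SO₂ term: 1.77·10.3^0.52·exp(0.02·82-0.0216) = 30.03
  Sd branch = 0.102·Sd^0.62·e^(0.033·RH+0.04·T) = 82.46 μm/a
  sum: 30.03 + 82.46 → r_corr = 112.5 μm/a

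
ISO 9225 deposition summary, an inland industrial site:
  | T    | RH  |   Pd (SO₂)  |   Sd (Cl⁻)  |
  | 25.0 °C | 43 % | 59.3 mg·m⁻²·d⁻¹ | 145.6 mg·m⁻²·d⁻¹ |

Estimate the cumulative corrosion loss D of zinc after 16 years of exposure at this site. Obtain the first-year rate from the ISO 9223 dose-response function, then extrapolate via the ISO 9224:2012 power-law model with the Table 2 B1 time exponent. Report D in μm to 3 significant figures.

D(16) = 35.5 μm

zinc: T>10 °C ⇒ hinge -0.071·(25.0−10) = -1.0650
  SO₂ term: 0.0129·59.3^0.44·exp(0.046·43-1.0650) = 0.1938
  Sd branch = 0.0175·Sd^0.57·e^(0.008·RH+0.085·T) = 3.534 μm/a
  r_corr = 0.1938 + 3.534 = 3.728 μm/a
Power-law: D(16) = r_corr · 16^0.813
  D(16) = 3.728 × 16^0.813 = 3.728 × 9.527 = 35.52 μm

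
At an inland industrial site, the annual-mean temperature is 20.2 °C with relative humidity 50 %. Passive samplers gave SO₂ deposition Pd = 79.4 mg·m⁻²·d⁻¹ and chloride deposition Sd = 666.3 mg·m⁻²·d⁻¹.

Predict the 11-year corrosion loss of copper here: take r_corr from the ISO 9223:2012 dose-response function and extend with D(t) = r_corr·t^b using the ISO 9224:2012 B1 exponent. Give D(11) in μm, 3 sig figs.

D(11) = 5.47 μm

copper: f(T) = -0.080·(T−10) [T>10 °C] = -0.8160
  sulphur-dioxide contribution → 0.1396 μm/a
  chloride contribution → 0.9654 μm/a
  ⇒ r_corr(copper) = 1.105 μm/a
Power-law: D(11) = r_corr · 11^0.667
  D(11) = 1.105 × 11^0.667 = 1.105 × 4.95 = 5.47 μm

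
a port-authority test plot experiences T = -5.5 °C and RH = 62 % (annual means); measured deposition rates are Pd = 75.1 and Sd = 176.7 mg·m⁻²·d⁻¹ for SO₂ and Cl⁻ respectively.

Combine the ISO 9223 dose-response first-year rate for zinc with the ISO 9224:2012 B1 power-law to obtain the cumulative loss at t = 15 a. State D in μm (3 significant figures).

D(15) = 10.6 μm

zinc: temperature factor f = +0.038·(-15.5) = -0.5890
  Pd branch = 0.0129·Pd^0.44·e^(0.046·RH+f) = 0.8292 μm/a
  Sd branch = 0.0175·Sd^0.57·e^(0.008·RH+0.085·T) = 0.3438 μm/a
  sum: 0.8292 + 0.3438 → r_corr = 1.173 μm/a
Long-term exponent b (ISO 9224 Table 2, B1) = 0.813
  D(15) = 1.173 × 15^0.813 = 1.173 × 9.04 = 10.6 μm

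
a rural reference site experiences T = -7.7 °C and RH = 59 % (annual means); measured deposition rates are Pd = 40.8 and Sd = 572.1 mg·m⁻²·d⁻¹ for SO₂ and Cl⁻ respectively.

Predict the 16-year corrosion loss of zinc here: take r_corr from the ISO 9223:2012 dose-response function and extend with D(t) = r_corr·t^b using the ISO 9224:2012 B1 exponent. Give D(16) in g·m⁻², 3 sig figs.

zinc: T≤10 °C ⇒ hinge +0.038·(-7.7−10) = -0.6726
  sulphur-dioxide contribution → 0.508 μm/a
  chloride contribution → 0.5439 μm/a
  total first-year rate 1.052 μm/a
Power-law: D(16) = r_corr · 16^0.813
  D(16) = 1.052 × 16^0.813 = 1.052 × 9.527 = 10.02 μm
  Mass loss = 10.02 μm × 7.14 g/cm³ = 71.55 g·m⁻²

D(16) = 71.6 g·m⁻²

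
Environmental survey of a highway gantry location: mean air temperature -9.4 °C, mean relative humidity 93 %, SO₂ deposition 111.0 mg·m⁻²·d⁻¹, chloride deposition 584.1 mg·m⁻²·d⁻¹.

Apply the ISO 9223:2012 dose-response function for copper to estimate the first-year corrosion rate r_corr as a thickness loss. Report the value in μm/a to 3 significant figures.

r_corr = 1.41 μm/a

copper: f(T) = +0.126·(T−10) [T≤10 °C] = -2.4444
  Pd branch = 0.0053·Pd^0.26·e^(0.059·RH+f) = 0.378 μm/a
  Cl⁻ term: 0.01025·584.1^0.27·exp(0.036·93+0.049·-9.4) = 1.027
  sum: 0.378 + 1.027 → r_corr = 1.405 μm/a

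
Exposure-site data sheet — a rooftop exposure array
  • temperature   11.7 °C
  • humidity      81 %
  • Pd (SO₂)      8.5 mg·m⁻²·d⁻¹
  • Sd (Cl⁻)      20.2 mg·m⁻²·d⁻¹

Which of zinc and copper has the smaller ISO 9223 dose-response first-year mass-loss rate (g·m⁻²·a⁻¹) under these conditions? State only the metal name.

zinc: temperature factor f = -0.071·(1.7) = -0.1207
  sulphur-dioxide contribution → 1.217 μm/a
  chloride contribution → 0.5017 μm/a
  ⇒ r_corr(zinc) = 1.719 μm/a
  mass loss = 1.719 μm/a × 7.14 g/cm³ = 12.27 g·m⁻²·a⁻¹
copper: f(T) = -0.080·(T−10) [T>10 °C] = -0.1360
  sulphur-dioxide contribution → 0.9602 μm/a
  chloride contribution → 0.7561 μm/a
  total first-year rate 1.716 μm/a
  mass loss = 1.716 μm/a × 8.96 g/cm³ = 15.38 g·m⁻²·a⁻¹
Ordering by g·m⁻²·a⁻¹: copper (15.4) > zinc (12.3)

zinc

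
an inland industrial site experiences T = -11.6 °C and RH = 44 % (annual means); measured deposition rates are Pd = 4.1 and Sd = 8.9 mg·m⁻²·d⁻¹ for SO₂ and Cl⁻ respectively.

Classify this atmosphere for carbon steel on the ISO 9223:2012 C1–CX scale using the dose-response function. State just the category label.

C2

carbon steel: f(T) = +0.150·(T−10) [T≤10 °C] = -3.2400
  Pd branch = 1.77·Pd^0.52·e^(0.02·RH+f) = 0.3481 μm/a
  Cl⁻ term: 0.102·8.9^0.62·exp(0.033·44+0.04·-11.6) = 1.062
  sum: 0.3481 + 1.062 → r_corr = 1.411 μm/a
ISO 9223 Table 2 (carbon steel): 1.3 < 1.41 ≤ 25 μm/a ⇒ C2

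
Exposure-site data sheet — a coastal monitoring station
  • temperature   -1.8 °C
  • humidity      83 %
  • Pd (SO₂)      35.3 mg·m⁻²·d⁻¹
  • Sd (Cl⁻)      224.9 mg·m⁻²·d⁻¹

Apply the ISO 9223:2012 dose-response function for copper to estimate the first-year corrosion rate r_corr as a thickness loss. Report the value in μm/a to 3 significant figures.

r_corr = 1.21 μm/a

copper: T≤10 °C ⇒ hinge +0.126·(-1.8−10) = -1.4868
  sulphur-dioxide contribution → 0.4053 μm/a
  chloride contribution → 0.8038 μm/a
  ⇒ r_corr(copper) = 1.209 μm/a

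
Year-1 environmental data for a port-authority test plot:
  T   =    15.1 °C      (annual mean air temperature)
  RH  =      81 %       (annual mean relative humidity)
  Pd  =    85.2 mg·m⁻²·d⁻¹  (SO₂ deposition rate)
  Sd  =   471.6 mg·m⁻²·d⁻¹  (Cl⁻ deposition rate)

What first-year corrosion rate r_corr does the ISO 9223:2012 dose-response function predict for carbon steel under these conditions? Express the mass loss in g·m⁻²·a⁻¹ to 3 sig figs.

carbon steel: temperature factor f = -0.054·(5.1) = -0.2754
  Pd branch = 1.77·Pd^0.52·e^(0.02·RH+f) = 68.51 μm/a
  Cl⁻ term: 0.102·471.6^0.62·exp(0.033·81+0.04·15.1) = 122.9
  r_corr = 68.51 + 122.9 = 191.4 μm/a
Convert to mass loss: 191.4 μm/a × 7.85 g/cm³ = 1502 g·m⁻²·a⁻¹

r_corr = 1.50e+03 g·m⁻²·a⁻¹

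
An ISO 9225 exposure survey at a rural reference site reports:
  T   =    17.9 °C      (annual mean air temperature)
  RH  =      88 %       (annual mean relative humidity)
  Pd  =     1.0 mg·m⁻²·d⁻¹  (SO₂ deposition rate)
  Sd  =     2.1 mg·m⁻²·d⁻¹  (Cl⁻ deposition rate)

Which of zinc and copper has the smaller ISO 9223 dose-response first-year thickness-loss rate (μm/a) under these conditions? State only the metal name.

zinc

zinc: T>10 °C ⇒ hinge -0.071·(17.9−10) = -0.5609
  Pd branch = 0.0129·Pd^0.44·e^(0.046·RH+f) = 0.4217 μm/a
  Cl⁻ term: 0.0175·2.1^0.57·exp(0.008·88+0.085·17.9) = 0.2473
  sum: 0.4217 + 0.2473 → r_corr = 0.669 μm/a
copper: f(T) = -0.080·(T−10) [T>10 °C] = -0.6320
  SO₂ term: 0.0053·1.0^0.26·exp(0.059·88-0.6320) = 0.5066
  Sd branch = 0.01025·Sd^0.27·e^(0.036·RH+0.049·T) = 0.7153 μm/a
  sum: 0.5066 + 0.7153 → r_corr = 1.222 μm/a
Ordering by μm/a: copper (1.22) > zinc (0.669)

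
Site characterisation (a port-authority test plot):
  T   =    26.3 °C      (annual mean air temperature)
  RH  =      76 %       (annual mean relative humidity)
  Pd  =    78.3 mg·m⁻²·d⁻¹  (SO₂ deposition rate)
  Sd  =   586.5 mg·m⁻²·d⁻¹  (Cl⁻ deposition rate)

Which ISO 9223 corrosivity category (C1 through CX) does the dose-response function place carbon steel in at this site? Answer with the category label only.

CX

carbon steel: T>10 °C ⇒ hinge -0.054·(26.3−10) = -0.8802
  SO₂ term: 1.77·78.3^0.52·exp(0.02·76-0.8802) = 32.4
  Sd branch = 0.102·Sd^0.62·e^(0.033·RH+0.04·T) = 186.6 μm/a
  sum: 32.4 + 186.6 → r_corr = 219 μm/a
Category bounds: 200…700 μm/a bracket r_corr ⇒ CX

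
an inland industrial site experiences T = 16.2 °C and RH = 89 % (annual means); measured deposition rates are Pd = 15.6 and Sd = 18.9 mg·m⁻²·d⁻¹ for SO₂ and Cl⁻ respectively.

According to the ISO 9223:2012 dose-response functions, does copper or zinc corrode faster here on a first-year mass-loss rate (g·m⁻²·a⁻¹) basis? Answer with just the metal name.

copper

copper: f(T) = -0.080·(T−10) [T>10 °C] = -0.4960
  sulphur-dioxide contribution → 1.258 μm/a
  chloride contribution → 1.235 μm/a
  total first-year rate 2.492 μm/a
  mass loss = 2.492 μm/a × 8.96 g/cm³ = 22.33 g·m⁻²·a⁻¹
zinc: T>10 °C ⇒ hinge -0.071·(16.2−10) = -0.4402
  sulphur-dioxide contribution → 1.669 μm/a
  chloride contribution → 0.7549 μm/a
  total first-year rate 2.424 μm/a
  mass loss = 2.424 μm/a × 7.14 g/cm³ = 17.3 g·m⁻²·a⁻¹
Ordering by g·m⁻²·a⁻¹: copper (22.3) > zinc (17.3)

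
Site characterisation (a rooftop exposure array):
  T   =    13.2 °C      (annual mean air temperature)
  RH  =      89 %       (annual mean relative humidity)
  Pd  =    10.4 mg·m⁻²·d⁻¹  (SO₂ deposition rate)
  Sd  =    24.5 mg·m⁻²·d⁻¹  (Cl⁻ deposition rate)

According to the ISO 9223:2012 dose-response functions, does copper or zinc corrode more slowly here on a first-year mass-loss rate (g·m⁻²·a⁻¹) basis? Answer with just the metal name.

copper: T>10 °C ⇒ hinge -0.080·(13.2−10) = -0.2560
  Pd branch = 0.0053·Pd^0.26·e^(0.059·RH+f) = 1.439 μm/a
  Sd branch = 0.01025·Sd^0.27·e^(0.036·RH+0.049·T) = 1.143 μm/a
  sum: 1.439 + 1.143 → r_corr = 2.582 μm/a
  mass loss = 2.582 μm/a × 8.96 g/cm³ = 23.14 g·m⁻²·a⁻¹
zinc: T>10 °C ⇒ hinge -0.071·(13.2−10) = -0.2272
  Pd branch = 0.0129·Pd^0.44·e^(0.046·RH+f) = 1.727 μm/a
  Cl⁻ term: 0.0175·24.5^0.57·exp(0.008·89+0.085·13.2) = 0.6782
  sum: 1.727 + 0.6782 → r_corr = 2.406 μm/a
  mass loss = 2.406 μm/a × 7.14 g/cm³ = 17.18 g·m⁻²·a⁻¹
Ordering by g·m⁻²·a⁻¹: copper (23.1) > zinc (17.2)

zinc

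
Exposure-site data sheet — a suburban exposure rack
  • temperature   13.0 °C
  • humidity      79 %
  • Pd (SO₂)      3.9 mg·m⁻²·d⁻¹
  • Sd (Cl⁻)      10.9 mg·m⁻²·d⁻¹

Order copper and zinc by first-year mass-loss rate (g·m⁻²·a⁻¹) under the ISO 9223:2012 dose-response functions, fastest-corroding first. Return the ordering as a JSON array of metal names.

["copper", "zinc"]

copper: temperature factor f = -0.080·(3.0) = -0.2400
  Pd branch = 0.0053·Pd^0.26·e^(0.059·RH+f) = 0.628 μm/a
  Sd branch = 0.01025·Sd^0.27·e^(0.036·RH+0.049·T) = 0.6348 μm/a
  sum: 0.628 + 0.6348 → r_corr = 1.263 μm/a
  mass loss = 1.263 μm/a × 8.96 g/cm³ = 11.31 g·m⁻²·a⁻¹
zinc: f(T) = -0.071·(T−10) [T>10 °C] = -0.2130
  SO₂ term: 0.0129·3.9^0.44·exp(0.046·79-0.2130) = 0.7184
  Cl⁻ term: 0.0175·10.9^0.57·exp(0.008·79+0.085·13.0) = 0.3879
  r_corr = 0.7184 + 0.3879 = 1.106 μm/a
  mass loss = 1.106 μm/a × 7.14 g/cm³ = 7.899 g·m⁻²·a⁻¹
Ordering by g·m⁻²·a⁻¹: copper (11.3) > zinc (7.9)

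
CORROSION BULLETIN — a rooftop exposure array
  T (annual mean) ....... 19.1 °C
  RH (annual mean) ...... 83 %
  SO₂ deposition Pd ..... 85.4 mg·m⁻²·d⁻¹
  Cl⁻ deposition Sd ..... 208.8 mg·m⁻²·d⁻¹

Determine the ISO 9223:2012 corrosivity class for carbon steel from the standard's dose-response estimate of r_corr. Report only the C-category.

carbon steel: f(T) = -0.054·(T−10) [T>10 °C] = -0.4914
  sulphur-dioxide contribution → 57.52 μm/a
  chloride contribution → 92.93 μm/a
  ⇒ r_corr(carbon steel) = 150.5 μm/a
150 μm/a falls in (80, 200] for carbon steel → category C5

C5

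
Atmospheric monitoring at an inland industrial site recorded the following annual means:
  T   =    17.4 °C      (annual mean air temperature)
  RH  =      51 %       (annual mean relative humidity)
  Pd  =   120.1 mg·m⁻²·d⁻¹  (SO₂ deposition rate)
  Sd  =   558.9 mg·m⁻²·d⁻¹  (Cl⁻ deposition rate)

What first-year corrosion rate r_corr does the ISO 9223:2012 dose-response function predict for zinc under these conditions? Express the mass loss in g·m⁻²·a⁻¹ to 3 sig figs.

zinc: T>10 °C ⇒ hinge -0.071·(17.4−10) = -0.5254
  Pd branch = 0.0129·Pd^0.44·e^(0.046·RH+f) = 0.655 μm/a
  Sd branch = 0.0175·Sd^0.57·e^(0.008·RH+0.085·T) = 4.251 μm/a
  sum: 0.655 + 4.251 → r_corr = 4.906 μm/a
Convert to mass loss: 4.906 μm/a × 7.14 g/cm³ = 35.03 g·m⁻²·a⁻¹

r_corr = 35.0 g·m⁻²·a⁻¹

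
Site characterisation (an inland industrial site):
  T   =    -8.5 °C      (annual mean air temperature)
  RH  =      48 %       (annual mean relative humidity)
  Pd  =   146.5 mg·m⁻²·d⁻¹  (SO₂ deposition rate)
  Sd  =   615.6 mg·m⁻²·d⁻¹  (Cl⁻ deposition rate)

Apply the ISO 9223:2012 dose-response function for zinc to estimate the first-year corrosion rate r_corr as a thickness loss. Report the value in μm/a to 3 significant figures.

zinc: T≤10 °C ⇒ hinge +0.038·(-8.5−10) = -0.7030
  Pd branch = 0.0129·Pd^0.44·e^(0.046·RH+f) = 0.5214 μm/a
  Sd branch = 0.0175·Sd^0.57·e^(0.008·RH+0.085·T) = 0.4852 μm/a
  sum: 0.5214 + 0.4852 → r_corr = 1.007 μm/a

r_corr = 1.01 μm/a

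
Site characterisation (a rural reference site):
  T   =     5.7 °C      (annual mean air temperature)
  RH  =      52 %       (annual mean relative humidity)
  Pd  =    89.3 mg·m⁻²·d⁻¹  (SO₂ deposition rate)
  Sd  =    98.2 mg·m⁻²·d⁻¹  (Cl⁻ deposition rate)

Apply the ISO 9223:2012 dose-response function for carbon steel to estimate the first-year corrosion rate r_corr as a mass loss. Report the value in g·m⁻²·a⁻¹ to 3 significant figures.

carbon steel: f(T) = +0.150·(T−10) [T≤10 °C] = -0.6450
  sulphur-dioxide contribution → 27.16 μm/a
  chloride contribution → 12.25 μm/a
  total first-year rate 39.41 μm/a
Convert to mass loss: 39.41 μm/a × 7.85 g/cm³ = 309.3 g·m⁻²·a⁻¹

r_corr = 309 g·m⁻²·a⁻¹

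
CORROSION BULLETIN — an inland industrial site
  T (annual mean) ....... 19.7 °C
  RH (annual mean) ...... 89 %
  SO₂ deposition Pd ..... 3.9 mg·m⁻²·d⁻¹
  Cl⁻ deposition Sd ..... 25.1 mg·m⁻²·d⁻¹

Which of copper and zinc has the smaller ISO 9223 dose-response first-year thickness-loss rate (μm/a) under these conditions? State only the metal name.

copper: f(T) = -0.080·(T−10) [T>10 °C] = -0.7760
  sulphur-dioxide contribution → 0.6629 μm/a
  chloride contribution → 1.582 μm/a
  ⇒ r_corr(copper) = 2.245 μm/a
zinc: T>10 °C ⇒ hinge -0.071·(19.7−10) = -0.6887
  sulphur-dioxide contribution → 0.7072 μm/a
  chloride contribution → 1.195 μm/a
  total first-year rate 1.902 μm/a
Ordering by μm/a: copper (2.25) > zinc (1.9)

zinc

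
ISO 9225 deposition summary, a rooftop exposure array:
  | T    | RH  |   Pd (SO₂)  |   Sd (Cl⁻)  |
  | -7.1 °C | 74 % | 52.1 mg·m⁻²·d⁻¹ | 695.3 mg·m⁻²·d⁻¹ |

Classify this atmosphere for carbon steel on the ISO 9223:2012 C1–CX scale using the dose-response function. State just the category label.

C4

carbon steel: temperature factor f = +0.150·(-17.1) = -2.5650
  sulphur-dioxide contribution → 4.672 μm/a
  chloride contribution → 51.05 μm/a
  ⇒ r_corr(carbon steel) = 55.72 μm/a
Category bounds: 50…80 μm/a bracket r_corr ⇒ C4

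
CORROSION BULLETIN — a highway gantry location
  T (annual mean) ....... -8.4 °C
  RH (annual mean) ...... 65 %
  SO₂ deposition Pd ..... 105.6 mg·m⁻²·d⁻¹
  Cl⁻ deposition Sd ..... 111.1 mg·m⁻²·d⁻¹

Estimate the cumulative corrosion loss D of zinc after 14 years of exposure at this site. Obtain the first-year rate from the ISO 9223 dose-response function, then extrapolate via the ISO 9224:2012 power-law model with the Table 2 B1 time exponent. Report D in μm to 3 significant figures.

D(14) = 10.3 μm

zinc: f(T) = +0.038·(T−10) [T≤10 °C] = -0.6992
  SO₂ term: 0.0129·105.6^0.44·exp(0.046·65-0.6992) = 0.9906
  Cl⁻ term: 0.0175·111.1^0.57·exp(0.008·65+0.085·-8.4) = 0.2113
  r_corr = 0.9906 + 0.2113 = 1.202 μm/a
Power-law: D(14) = r_corr · 14^0.813
  D(14) = 1.202 × 14^0.813 = 1.202 × 8.547 = 10.27 μm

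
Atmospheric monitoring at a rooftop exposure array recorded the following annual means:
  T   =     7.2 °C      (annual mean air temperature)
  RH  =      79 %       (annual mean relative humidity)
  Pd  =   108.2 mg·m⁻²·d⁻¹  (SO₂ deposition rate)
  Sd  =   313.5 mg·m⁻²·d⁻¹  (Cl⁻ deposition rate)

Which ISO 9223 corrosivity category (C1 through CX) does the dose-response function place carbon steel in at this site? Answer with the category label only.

carbon steel: T≤10 °C ⇒ hinge +0.150·(7.2−10) = -0.4200
  SO₂ term: 1.77·108.2^0.52·exp(0.02·79-0.4200) = 64.5
  Sd branch = 0.102·Sd^0.62·e^(0.033·RH+0.04·T) = 65.1 μm/a
  r_corr = 64.5 + 65.1 = 129.6 μm/a
Category bounds: 80…200 μm/a bracket r_corr ⇒ C5

C5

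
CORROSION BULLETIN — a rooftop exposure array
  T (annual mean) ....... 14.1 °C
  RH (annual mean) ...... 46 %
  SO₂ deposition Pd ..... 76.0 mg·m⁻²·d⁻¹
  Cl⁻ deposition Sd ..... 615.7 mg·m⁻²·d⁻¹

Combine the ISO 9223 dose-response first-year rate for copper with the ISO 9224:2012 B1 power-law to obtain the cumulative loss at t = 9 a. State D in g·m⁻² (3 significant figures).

copper: T>10 °C ⇒ hinge -0.080·(14.1−10) = -0.3280
  SO₂ term: 0.0053·76.0^0.26·exp(0.059·46-0.3280) = 0.1776
  Cl⁻ term: 0.01025·615.7^0.27·exp(0.036·46+0.049·14.1) = 0.6069
  sum: 0.1776 + 0.6069 → r_corr = 0.7845 μm/a
Power-law: D(9) = r_corr · 9^0.667
  D(9) = 0.7845 × 9^0.667 = 0.7845 × 4.33 = 3.397 μm
  Mass loss = 3.397 μm × 8.96 g/cm³ = 30.44 g·m⁻²

D(9) = 30.4 g·m⁻²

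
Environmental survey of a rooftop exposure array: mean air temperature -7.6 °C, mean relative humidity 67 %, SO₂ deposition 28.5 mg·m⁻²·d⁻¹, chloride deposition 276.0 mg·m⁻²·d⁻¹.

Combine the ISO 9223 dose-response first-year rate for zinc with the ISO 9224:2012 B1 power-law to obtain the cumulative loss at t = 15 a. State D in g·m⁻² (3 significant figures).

D(15) = 65.5 g·m⁻²

zinc: T≤10 °C ⇒ hinge +0.038·(-7.6−10) = -0.6688
  sulphur-dioxide contribution → 0.6292 μm/a
  chloride contribution → 0.386 μm/a
  ⇒ r_corr(zinc) = 1.015 μm/a
Power-law: D(15) = r_corr · 15^0.813
  D(15) = 1.015 × 15^0.813 = 1.015 × 9.04 = 9.177 μm
  Mass loss = 9.177 μm × 7.14 g/cm³ = 65.52 g·m⁻²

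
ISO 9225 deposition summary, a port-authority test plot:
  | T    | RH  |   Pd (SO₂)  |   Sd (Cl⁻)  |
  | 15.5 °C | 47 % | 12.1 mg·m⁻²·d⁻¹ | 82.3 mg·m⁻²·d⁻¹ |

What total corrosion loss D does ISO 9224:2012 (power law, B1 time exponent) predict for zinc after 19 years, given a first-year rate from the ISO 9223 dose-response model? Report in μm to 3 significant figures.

zinc: temperature factor f = -0.071·(5.5) = -0.3905
  Pd branch = 0.0129·Pd^0.44·e^(0.046·RH+f) = 0.2272 μm/a
  Sd branch = 0.0175·Sd^0.57·e^(0.008·RH+0.085·T) = 1.176 μm/a
  sum: 0.2272 + 1.176 → r_corr = 1.403 μm/a
Power-law: D(19) = r_corr · 19^0.813
  D(19) = 1.403 × 19^0.813 = 1.403 × 10.96 = 15.37 μm

D(19) = 15.4 μm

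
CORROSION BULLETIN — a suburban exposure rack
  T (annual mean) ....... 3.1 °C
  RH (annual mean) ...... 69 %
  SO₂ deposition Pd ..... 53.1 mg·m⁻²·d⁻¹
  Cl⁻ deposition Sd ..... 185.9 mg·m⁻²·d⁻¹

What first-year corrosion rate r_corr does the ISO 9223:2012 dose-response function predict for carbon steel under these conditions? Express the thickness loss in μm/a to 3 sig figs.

r_corr = 48.4 μm/a

carbon steel: T≤10 °C ⇒ hinge +0.150·(3.1−10) = -1.0350
  SO₂ term: 1.77·53.1^0.52·exp(0.02·69-1.0350) = 19.72
  Cl⁻ term: 0.102·185.9^0.62·exp(0.033·69+0.04·3.1) = 28.73
  sum: 19.72 + 28.73 → r_corr = 48.44 μm/a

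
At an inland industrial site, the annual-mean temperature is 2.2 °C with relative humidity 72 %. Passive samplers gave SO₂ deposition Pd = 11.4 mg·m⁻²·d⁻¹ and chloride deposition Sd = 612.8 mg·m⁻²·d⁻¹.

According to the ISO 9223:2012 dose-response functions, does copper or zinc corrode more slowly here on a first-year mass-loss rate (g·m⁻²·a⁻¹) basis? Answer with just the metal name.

copper: T≤10 °C ⇒ hinge +0.126·(2.2−10) = -0.9828
  SO₂ term: 0.0053·11.4^0.26·exp(0.059·72-0.9828) = 0.2613
  Cl⁻ term: 0.01025·612.8^0.27·exp(0.036·72+0.049·2.2) = 0.8626
  sum: 0.2613 + 0.8626 → r_corr = 1.124 μm/a
  mass loss = 1.124 μm/a × 8.96 g/cm³ = 10.07 g·m⁻²·a⁻¹
zinc: T≤10 °C ⇒ hinge +0.038·(2.2−10) = -0.2964
  Pd branch = 0.0129·Pd^0.44·e^(0.046·RH+f) = 0.7679 μm/a
  Sd branch = 0.0175·Sd^0.57·e^(0.008·RH+0.085·T) = 1.456 μm/a
  sum: 0.7679 + 1.456 → r_corr = 2.224 μm/a
  mass loss = 2.224 μm/a × 7.14 g/cm³ = 15.88 g·m⁻²·a⁻¹
Ordering by g·m⁻²·a⁻¹: zinc (15.9) > copper (10.1)

copper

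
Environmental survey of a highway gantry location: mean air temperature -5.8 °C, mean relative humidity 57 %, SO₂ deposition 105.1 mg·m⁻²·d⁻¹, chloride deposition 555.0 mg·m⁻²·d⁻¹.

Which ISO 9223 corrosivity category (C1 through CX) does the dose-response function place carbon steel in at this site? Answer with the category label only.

carbon steel: temperature factor f = +0.150·(-15.8) = -2.3700
  SO₂ term: 1.77·105.1^0.52·exp(0.02·57-2.3700) = 5.821
  Sd branch = 0.102·Sd^0.62·e^(0.033·RH+0.04·T) = 26.68 μm/a
  sum: 5.821 + 26.68 → r_corr = 32.5 μm/a
32.5 μm/a falls in (25, 50] for carbon steel → category C3

C3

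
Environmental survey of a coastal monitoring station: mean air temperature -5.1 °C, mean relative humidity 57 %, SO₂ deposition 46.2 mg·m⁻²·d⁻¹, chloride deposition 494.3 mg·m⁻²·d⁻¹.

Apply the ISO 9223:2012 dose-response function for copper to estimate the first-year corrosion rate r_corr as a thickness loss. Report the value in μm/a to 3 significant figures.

copper: T≤10 °C ⇒ hinge +0.126·(-5.1−10) = -1.9026
  sulphur-dioxide contribution → 0.06185 μm/a
  chloride contribution → 0.3317 μm/a
  total first-year rate 0.3935 μm/a

r_corr = 0.394 μm/a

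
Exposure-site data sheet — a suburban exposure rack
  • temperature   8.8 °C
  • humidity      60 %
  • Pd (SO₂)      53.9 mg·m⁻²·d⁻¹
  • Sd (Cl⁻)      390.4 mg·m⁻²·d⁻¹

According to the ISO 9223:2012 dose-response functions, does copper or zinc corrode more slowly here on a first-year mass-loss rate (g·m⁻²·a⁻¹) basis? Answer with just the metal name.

copper: temperature factor f = +0.126·(-1.2) = -0.1512
  Pd branch = 0.0053·Pd^0.26·e^(0.059·RH+f) = 0.4428 μm/a
  Sd branch = 0.01025·Sd^0.27·e^(0.036·RH+0.049·T) = 0.6851 μm/a
  sum: 0.4428 + 0.6851 → r_corr = 1.128 μm/a
  mass loss = 1.128 μm/a × 8.96 g/cm³ = 10.11 g·m⁻²·a⁻¹
zinc: f(T) = +0.038·(T−10) [T≤10 °C] = -0.0456
  SO₂ term: 0.0129·53.9^0.44·exp(0.046·60-0.0456) = 1.125
  Sd branch = 0.0175·Sd^0.57·e^(0.008·RH+0.085·T) = 1.793 μm/a
  r_corr = 1.125 + 1.793 = 2.918 μm/a
  mass loss = 2.918 μm/a × 7.14 g/cm³ = 20.84 g·m⁻²·a⁻¹
Ordering by g·m⁻²·a⁻¹: zinc (20.8) > copper (10.1)

copper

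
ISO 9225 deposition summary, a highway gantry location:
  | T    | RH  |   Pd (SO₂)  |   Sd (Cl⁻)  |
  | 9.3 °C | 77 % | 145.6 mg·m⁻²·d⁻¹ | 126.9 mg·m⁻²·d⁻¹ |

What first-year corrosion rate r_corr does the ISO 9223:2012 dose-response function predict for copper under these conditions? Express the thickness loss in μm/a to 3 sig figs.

r_corr = 2.62 μm/a

copper: temperature factor f = +0.126·(-0.7) = -0.0882
  sulphur-dioxide contribution → 1.665 μm/a
  chloride contribution → 0.9559 μm/a
  total first-year rate 2.621 μm/a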